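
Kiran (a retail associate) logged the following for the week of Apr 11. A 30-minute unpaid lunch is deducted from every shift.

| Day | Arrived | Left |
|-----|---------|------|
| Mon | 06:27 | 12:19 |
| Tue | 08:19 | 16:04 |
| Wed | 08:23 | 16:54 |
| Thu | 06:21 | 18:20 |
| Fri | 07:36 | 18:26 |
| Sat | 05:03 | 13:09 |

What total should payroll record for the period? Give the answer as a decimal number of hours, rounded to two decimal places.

Mon: 06:27–12:19 = 5 h 52 min; less 30 min break → 5 h 22 min
Tue: 08:19–16:04 = 7 h 45 min; less 30 min break → 7 h 15 min
Wed: 08:23–16:54 = 8 h 31 min; less 30 min break → 8 h 1 min
Thu: 06:21–18:20 = 11 h 59 min; less 30 min break → 11 h 29 min
Fri: 07:36–18:26 = 10 h 50 min; less 30 min break → 10 h 20 min
Sat: 05:03–13:09 = 8 h 6 min; less 30 min break → 7 h 36 min
Total: 5 h 22 min + 7 h 15 min + 8 h 1 min + 11 h 29 min + 10 h 20 min + 7 h 36 min = 50 h 3 min.

50.05 hours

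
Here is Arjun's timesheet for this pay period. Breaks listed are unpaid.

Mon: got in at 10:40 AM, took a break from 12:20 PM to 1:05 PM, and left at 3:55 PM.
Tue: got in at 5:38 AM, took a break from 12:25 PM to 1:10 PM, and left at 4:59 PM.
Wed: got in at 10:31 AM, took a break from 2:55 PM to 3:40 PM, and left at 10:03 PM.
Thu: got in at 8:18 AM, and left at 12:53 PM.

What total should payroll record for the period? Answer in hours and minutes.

30 h 28 min

Mon: 10:40 AM–3:55 PM = 5 h 15 min; less 45 min break → 4 h 30 min
Tue: 5:38 AM–4:59 PM = 11 h 21 min; less 45 min break → 10 h 36 min
Wed: 10:31 AM–10:03 PM = 11 h 32 min; less 45 min break → 10 h 47 min
Thu: 8:18 AM–12:53 PM = 4 h 35 min
Total: 4 h 30 min + 10 h 36 min + 10 h 47 min + 4 h 35 min = 30 h 28 min.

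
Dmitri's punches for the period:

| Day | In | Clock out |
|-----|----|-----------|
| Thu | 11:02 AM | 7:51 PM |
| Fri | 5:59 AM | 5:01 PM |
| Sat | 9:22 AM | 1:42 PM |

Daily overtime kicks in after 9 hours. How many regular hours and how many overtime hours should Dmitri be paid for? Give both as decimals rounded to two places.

Regular 22.15 hours, overtime 2.03 hours

Thu: 11:02 AM–7:51 PM = 8 h 49 min
Fri: 5:59 AM–5:01 PM = 11 h 2 min
Sat: 9:22 AM–1:42 PM = 4 h 20 min
Thu reg 8 h 49 min / OT 0 h 0 min; Fri reg 9 h 0 min / OT 2 h 2 min; Sat reg 4 h 20 min / OT 0 h 0 min.
Totals: regular 22 h 9 min, overtime 2 h 2 min.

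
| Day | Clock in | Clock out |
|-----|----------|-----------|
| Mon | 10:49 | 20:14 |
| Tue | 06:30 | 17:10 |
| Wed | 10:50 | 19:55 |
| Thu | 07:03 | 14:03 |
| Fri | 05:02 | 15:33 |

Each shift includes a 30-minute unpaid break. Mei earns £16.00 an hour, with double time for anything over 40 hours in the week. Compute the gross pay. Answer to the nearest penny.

Mon: 10:49–20:14 = 9 h 25 min; less 30 min break → 8 h 55 min
Tue: 06:30–17:10 = 10 h 40 min; less 30 min break → 10 h 10 min
Wed: 10:50–19:55 = 9 h 5 min; less 30 min break → 8 h 35 min
Thu: 07:03–14:03 = 7 h 0 min; less 30 min break → 6 h 30 min
Fri: 05:02–15:33 = 10 h 31 min; less 30 min break → 10 h 1 min
Total worked: 44 h 11 min = 2651 min.
Regular 40 h 0 min = 2400 min at £16.00/h; overtime 4 h 11 min = 251 min at £32.00/h.
Pay = (2400 × £16.00 + 251 × £32.00) ÷ 60 = £773.87.

£773.87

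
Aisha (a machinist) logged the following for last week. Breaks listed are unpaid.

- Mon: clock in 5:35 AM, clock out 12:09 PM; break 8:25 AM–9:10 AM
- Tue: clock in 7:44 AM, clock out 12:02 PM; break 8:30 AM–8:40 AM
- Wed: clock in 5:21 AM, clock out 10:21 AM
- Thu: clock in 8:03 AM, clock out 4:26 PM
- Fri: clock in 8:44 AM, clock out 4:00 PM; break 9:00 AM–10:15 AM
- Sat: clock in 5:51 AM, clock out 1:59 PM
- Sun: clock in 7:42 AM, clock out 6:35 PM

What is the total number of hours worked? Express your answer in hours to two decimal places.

48.37 hours

Mon: 5:35 AM–12:09 PM = 6 h 34 min; less 45 min break → 5 h 49 min
Tue: 7:44 AM–12:02 PM = 4 h 18 min; less 10 min break → 4 h 8 min
Wed: 5:21 AM–10:21 AM = 5 h 0 min
Thu: 8:03 AM–4:26 PM = 8 h 23 min
Fri: 8:44 AM–4:00 PM = 7 h 16 min; less 75 min break → 6 h 1 min
Sat: 5:51 AM–1:59 PM = 8 h 8 min
Sun: 7:42 AM–6:35 PM = 10 h 53 min
Total: 5 h 49 min + 4 h 8 min + 5 h 0 min + 8 h 23 min + 6 h 1 min + 8 h 8 min + 10 h 53 min = 48 h 22 min.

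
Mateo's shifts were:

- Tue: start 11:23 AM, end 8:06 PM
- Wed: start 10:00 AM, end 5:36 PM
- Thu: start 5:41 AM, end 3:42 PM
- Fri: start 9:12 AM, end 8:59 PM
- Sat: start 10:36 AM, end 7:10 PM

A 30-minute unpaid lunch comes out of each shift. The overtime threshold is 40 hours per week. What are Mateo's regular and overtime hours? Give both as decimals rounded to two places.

Tue: 11:23 AM–8:06 PM = 8 h 43 min; less 30 min break → 8 h 13 min
Wed: 10:00 AM–5:36 PM = 7 h 36 min; less 30 min break → 7 h 6 min
Thu: 5:41 AM–3:42 PM = 10 h 1 min; less 30 min break → 9 h 31 min
Fri: 9:12 AM–8:59 PM = 11 h 47 min; less 30 min break → 11 h 17 min
Sat: 10:36 AM–7:10 PM = 8 h 34 min; less 30 min break → 8 h 4 min
Total worked: 44 h 11 min = 44.18 h.
Threshold 40 h → overtime 4 h 11 min, regular 40 h 0 min.

Regular 40.00 hours, overtime 4.18 hours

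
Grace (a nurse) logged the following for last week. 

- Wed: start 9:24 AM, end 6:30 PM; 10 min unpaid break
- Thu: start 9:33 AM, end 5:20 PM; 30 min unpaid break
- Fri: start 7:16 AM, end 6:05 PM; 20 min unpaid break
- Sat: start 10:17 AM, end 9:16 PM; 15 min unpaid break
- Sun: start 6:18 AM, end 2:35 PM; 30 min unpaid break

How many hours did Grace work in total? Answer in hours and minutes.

45 h 13 min

Wed: 9:24 AM–6:30 PM = 9 h 6 min; less 10 min break → 8 h 56 min
Thu: 9:33 AM–5:20 PM = 7 h 47 min; less 30 min break → 7 h 17 min
Fri: 7:16 AM–6:05 PM = 10 h 49 min; less 20 min break → 10 h 29 min
Sat: 10:17 AM–9:16 PM = 10 h 59 min; less 15 min break → 10 h 44 min
Sun: 6:18 AM–2:35 PM = 8 h 17 min; less 30 min break → 7 h 47 min
Total: 8 h 56 min + 7 h 17 min + 10 h 29 min + 10 h 44 min + 7 h 47 min = 45 h 13 min.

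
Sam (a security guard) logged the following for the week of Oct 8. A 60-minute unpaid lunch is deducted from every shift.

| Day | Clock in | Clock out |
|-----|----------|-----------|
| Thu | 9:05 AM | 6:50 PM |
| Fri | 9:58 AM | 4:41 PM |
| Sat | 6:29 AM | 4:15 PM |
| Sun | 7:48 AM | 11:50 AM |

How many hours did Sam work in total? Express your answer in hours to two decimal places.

Thu: 9:05 AM–6:50 PM = 9 h 45 min; less 60 min break → 8 h 45 min
Fri: 9:58 AM–4:41 PM = 6 h 43 min; less 60 min break → 5 h 43 min
Sat: 6:29 AM–4:15 PM = 9 h 46 min; less 60 min break → 8 h 46 min
Sun: 7:48 AM–11:50 AM = 4 h 2 min; less 60 min break → 3 h 2 min
Total: 8 h 45 min + 5 h 43 min + 8 h 46 min + 3 h 2 min = 26 h 16 min.

26.27 hours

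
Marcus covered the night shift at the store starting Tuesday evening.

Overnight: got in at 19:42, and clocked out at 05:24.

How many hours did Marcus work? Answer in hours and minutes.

Overnight: 19:42 → midnight = 4 h 18 min; midnight → 05:24 = 5 h 24 min; span 9 h 42 min

9 h 42 min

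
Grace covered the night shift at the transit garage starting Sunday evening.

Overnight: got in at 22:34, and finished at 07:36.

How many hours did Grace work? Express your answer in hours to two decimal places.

Overnight: 22:34 → midnight = 1 h 26 min; midnight → 07:36 = 7 h 36 min; span 9 h 2 min

9.03 hours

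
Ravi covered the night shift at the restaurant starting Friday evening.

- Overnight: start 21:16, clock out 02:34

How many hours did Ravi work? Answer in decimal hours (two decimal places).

Overnight: 21:16 → midnight = 2 h 44 min; midnight → 02:34 = 2 h 34 min; span 5 h 18 min

5.30 hours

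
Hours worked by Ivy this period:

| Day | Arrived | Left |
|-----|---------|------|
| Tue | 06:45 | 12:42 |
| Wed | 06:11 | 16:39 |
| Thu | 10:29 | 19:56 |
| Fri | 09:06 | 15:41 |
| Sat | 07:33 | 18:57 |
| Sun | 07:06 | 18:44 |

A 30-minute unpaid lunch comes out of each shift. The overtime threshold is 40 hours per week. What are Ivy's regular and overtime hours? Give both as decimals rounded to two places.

Tue: 06:45–12:42 = 5 h 57 min; less 30 min break → 5 h 27 min
Wed: 06:11–16:39 = 10 h 28 min; less 30 min break → 9 h 58 min
Thu: 10:29–19:56 = 9 h 27 min; less 30 min break → 8 h 57 min
Fri: 09:06–15:41 = 6 h 35 min; less 30 min break → 6 h 5 min
Sat: 07:33–18:57 = 11 h 24 min; less 30 min break → 10 h 54 min
Sun: 07:06–18:44 = 11 h 38 min; less 30 min break → 11 h 8 min
Total worked: 52 h 29 min = 52.48 h.
Threshold 40 h → overtime 12 h 29 min, regular 40 h 0 min.

Regular 40.00 hours, overtime 12.48 hours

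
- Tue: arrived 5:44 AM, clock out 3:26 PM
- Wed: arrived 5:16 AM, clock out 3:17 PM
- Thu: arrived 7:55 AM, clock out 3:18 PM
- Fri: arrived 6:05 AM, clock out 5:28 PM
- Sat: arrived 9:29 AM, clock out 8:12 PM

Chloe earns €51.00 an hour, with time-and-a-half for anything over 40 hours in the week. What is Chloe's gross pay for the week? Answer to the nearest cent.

€2743.80

Tue: 5:44 AM–3:26 PM = 9 h 42 min
Wed: 5:16 AM–3:17 PM = 10 h 1 min
Thu: 7:55 AM–3:18 PM = 7 h 23 min
Fri: 6:05 AM–5:28 PM = 11 h 23 min
Sat: 9:29 AM–8:12 PM = 10 h 43 min
Total worked: 49 h 12 min = 2952 min.
Regular 40 h 0 min = 2400 min at €51.00/h; overtime 9 h 12 min = 552 min at €76.50/h.
Pay = (2400 × €51.00 + 552 × €76.50) ÷ 60 = €2743.80.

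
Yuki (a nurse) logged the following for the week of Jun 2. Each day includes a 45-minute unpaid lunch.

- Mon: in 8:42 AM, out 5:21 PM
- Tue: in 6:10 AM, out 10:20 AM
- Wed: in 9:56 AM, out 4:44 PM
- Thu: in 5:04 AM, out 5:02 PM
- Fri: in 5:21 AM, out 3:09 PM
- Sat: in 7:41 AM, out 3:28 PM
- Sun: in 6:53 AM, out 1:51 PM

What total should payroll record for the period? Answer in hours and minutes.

Mon: 8:42 AM–5:21 PM = 8 h 39 min; less 45 min break → 7 h 54 min
Tue: 6:10 AM–10:20 AM = 4 h 10 min; less 45 min break → 3 h 25 min
Wed: 9:56 AM–4:44 PM = 6 h 48 min; less 45 min break → 6 h 3 min
Thu: 5:04 AM–5:02 PM = 11 h 58 min; less 45 min break → 11 h 13 min
Fri: 5:21 AM–3:09 PM = 9 h 48 min; less 45 min break → 9 h 3 min
Sat: 7:41 AM–3:28 PM = 7 h 47 min; less 45 min break → 7 h 2 min
Sun: 6:53 AM–1:51 PM = 6 h 58 min; less 45 min break → 6 h 13 min
Total: 7 h 54 min + 3 h 25 min + 6 h 3 min + 11 h 13 min + 9 h 3 min + 7 h 2 min + 6 h 13 min = 50 h 53 min.

50 h 53 min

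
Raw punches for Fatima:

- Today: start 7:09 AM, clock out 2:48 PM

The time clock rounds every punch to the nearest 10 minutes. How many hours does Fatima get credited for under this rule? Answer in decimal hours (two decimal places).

Today: in 7:09 AM→7:10 AM, out 2:48 PM→2:50 PM; 7 h 40 min

7.67 hours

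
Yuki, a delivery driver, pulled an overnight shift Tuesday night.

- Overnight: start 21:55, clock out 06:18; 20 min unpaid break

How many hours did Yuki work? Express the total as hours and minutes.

8 h 3 min

Overnight: 21:55 → midnight = 2 h 5 min; midnight → 06:18 = 6 h 18 min; span 8 h 23 min; less 20 min break → 8 h 3 min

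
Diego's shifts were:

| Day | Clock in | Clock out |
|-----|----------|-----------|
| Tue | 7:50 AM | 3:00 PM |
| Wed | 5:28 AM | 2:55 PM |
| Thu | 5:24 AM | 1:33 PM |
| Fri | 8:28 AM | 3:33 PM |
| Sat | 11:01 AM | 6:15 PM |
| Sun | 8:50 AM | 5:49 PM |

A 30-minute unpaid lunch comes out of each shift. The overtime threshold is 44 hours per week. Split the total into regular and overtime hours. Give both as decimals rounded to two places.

Tue: 7:50 AM–3:00 PM = 7 h 10 min; less 30 min break → 6 h 40 min
Wed: 5:28 AM–2:55 PM = 9 h 27 min; less 30 min break → 8 h 57 min
Thu: 5:24 AM–1:33 PM = 8 h 9 min; less 30 min break → 7 h 39 min
Fri: 8:28 AM–3:33 PM = 7 h 5 min; less 30 min break → 6 h 35 min
Sat: 11:01 AM–6:15 PM = 7 h 14 min; less 30 min break → 6 h 44 min
Sun: 8:50 AM–5:49 PM = 8 h 59 min; less 30 min break → 8 h 29 min
Total worked: 45 h 4 min = 45.07 h.
Threshold 44 h → overtime 1 h 4 min, regular 44 h 0 min.

Regular 44.00 hours, overtime 1.07 hours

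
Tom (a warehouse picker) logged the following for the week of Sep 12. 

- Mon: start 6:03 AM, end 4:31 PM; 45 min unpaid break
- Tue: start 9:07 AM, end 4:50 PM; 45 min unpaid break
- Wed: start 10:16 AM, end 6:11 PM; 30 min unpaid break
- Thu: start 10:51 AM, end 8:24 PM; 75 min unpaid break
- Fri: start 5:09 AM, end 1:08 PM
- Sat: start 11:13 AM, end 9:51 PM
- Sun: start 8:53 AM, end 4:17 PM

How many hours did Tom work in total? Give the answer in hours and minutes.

Mon: 6:03 AM–4:31 PM = 10 h 28 min; less 45 min break → 9 h 43 min
Tue: 9:07 AM–4:50 PM = 7 h 43 min; less 45 min break → 6 h 58 min
Wed: 10:16 AM–6:11 PM = 7 h 55 min; less 30 min break → 7 h 25 min
Thu: 10:51 AM–8:24 PM = 9 h 33 min; less 75 min break → 8 h 18 min
Fri: 5:09 AM–1:08 PM = 7 h 59 min
Sat: 11:13 AM–9:51 PM = 10 h 38 min
Sun: 8:53 AM–4:17 PM = 7 h 24 min
Total: 9 h 43 min + 6 h 58 min + 7 h 25 min + 8 h 18 min + 7 h 59 min + 10 h 38 min + 7 h 24 min = 58 h 25 min.

58 h 25 min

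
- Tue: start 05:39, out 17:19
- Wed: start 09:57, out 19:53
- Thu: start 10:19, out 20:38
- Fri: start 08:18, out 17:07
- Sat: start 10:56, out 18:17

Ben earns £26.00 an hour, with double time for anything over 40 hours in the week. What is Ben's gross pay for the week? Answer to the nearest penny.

£1460.33

Tue: 05:39–17:19 = 11 h 40 min
Wed: 09:57–19:53 = 9 h 56 min
Thu: 10:19–20:38 = 10 h 19 min
Fri: 08:18–17:07 = 8 h 49 min
Sat: 10:56–18:17 = 7 h 21 min
Total worked: 48 h 5 min = 2885 min.
Regular 40 h 0 min = 2400 min at £26.00/h; overtime 8 h 5 min = 485 min at £52.00/h.
Pay = (2400 × £26.00 + 485 × £52.00) ÷ 60 = £1460.33.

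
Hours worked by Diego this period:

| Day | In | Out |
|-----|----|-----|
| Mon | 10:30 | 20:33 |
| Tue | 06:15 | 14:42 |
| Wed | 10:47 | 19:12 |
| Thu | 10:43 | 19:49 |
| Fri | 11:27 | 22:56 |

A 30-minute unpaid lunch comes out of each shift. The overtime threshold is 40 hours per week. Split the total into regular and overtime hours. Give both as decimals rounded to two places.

Mon: 10:30–20:33 = 10 h 3 min; less 30 min break → 9 h 33 min
Tue: 06:15–14:42 = 8 h 27 min; less 30 min break → 7 h 57 min
Wed: 10:47–19:12 = 8 h 25 min; less 30 min break → 7 h 55 min
Thu: 10:43–19:49 = 9 h 6 min; less 30 min break → 8 h 36 min
Fri: 11:27–22:56 = 11 h 29 min; less 30 min break → 10 h 59 min
Total worked: 45 h 0 min = 45.00 h.
Threshold 40 h → overtime 5 h 0 min, regular 40 h 0 min.

Regular 40.00 hours, overtime 5.00 hours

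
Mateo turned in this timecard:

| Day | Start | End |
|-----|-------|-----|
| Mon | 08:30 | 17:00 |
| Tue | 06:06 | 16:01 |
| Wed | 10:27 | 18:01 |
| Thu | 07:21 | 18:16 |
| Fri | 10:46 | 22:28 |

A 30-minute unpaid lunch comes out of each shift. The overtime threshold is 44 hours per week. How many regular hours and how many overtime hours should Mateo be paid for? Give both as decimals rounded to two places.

Regular 44.00 hours, overtime 2.10 hours

Mon: 08:30–17:00 = 8 h 30 min; less 30 min break → 8 h 0 min
Tue: 06:06–16:01 = 9 h 55 min; less 30 min break → 9 h 25 min
Wed: 10:27–18:01 = 7 h 34 min; less 30 min break → 7 h 4 min
Thu: 07:21–18:16 = 10 h 55 min; less 30 min break → 10 h 25 min
Fri: 10:46–22:28 = 11 h 42 min; less 30 min break → 11 h 12 min
Total worked: 46 h 6 min = 46.10 h.
Threshold 44 h → overtime 2 h 6 min, regular 44 h 0 min.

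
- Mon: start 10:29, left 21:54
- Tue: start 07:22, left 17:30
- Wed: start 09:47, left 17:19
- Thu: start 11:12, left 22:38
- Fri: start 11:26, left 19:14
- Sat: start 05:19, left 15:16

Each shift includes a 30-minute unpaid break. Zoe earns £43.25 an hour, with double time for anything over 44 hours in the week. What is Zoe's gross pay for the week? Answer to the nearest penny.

Mon: 10:29–21:54 = 11 h 25 min; less 30 min break → 10 h 55 min
Tue: 07:22–17:30 = 10 h 8 min; less 30 min break → 9 h 38 min
Wed: 09:47–17:19 = 7 h 32 min; less 30 min break → 7 h 2 min
Thu: 11:12–22:38 = 11 h 26 min; less 30 min break → 10 h 56 min
Fri: 11:26–19:14 = 7 h 48 min; less 30 min break → 7 h 18 min
Sat: 05:19–15:16 = 9 h 57 min; less 30 min break → 9 h 27 min
Total worked: 55 h 16 min = 3316 min.
Regular 44 h 0 min = 2640 min at £43.25/h; overtime 11 h 16 min = 676 min at £86.50/h.
Pay = (2640 × £43.25 + 676 × £86.50) ÷ 60 = £2877.57.

£2877.57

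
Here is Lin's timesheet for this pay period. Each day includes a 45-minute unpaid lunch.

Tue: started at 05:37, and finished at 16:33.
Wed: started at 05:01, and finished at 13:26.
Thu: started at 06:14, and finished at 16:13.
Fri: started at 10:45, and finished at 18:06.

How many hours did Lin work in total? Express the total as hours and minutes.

Tue: 05:37–16:33 = 10 h 56 min; less 45 min break → 10 h 11 min
Wed: 05:01–13:26 = 8 h 25 min; less 45 min break → 7 h 40 min
Thu: 06:14–16:13 = 9 h 59 min; less 45 min break → 9 h 14 min
Fri: 10:45–18:06 = 7 h 21 min; less 45 min break → 6 h 36 min
Total: 10 h 11 min + 7 h 40 min + 9 h 14 min + 6 h 36 min = 33 h 41 min.

33 h 41 min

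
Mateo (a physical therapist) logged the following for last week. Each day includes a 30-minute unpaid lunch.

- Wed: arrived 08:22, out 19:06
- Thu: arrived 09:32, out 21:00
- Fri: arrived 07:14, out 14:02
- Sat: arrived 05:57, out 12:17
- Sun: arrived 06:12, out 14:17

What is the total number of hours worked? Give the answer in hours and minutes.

40 h 55 min

Wed: 08:22–19:06 = 10 h 44 min; less 30 min break → 10 h 14 min
Thu: 09:32–21:00 = 11 h 28 min; less 30 min break → 10 h 58 min
Fri: 07:14–14:02 = 6 h 48 min; less 30 min break → 6 h 18 min
Sat: 05:57–12:17 = 6 h 20 min; less 30 min break → 5 h 50 min
Sun: 06:12–14:17 = 8 h 5 min; less 30 min break → 7 h 35 min
Total: 10 h 14 min + 10 h 58 min + 6 h 18 min + 5 h 50 min + 7 h 35 min = 40 h 55 min.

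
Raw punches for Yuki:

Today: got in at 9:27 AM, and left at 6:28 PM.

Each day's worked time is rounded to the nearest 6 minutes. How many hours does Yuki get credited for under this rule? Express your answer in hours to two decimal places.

Today: 9:27 AM–6:28 PM = 9 h 1 min → rounds to 9 h 0 min

9.00 hours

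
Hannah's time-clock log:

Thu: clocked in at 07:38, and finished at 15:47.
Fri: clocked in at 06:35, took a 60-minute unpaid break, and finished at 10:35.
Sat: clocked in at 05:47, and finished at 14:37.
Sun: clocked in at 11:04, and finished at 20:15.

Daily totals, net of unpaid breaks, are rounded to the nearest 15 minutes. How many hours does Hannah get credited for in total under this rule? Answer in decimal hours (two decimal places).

29.25 hours

Thu: 07:38–15:47 = 8 h 9 min → rounds to 8 h 15 min
Fri: 06:35–10:35 = 4 h 0 min − 60 min = 3 h 0 min → rounds to 3 h 0 min
Sat: 05:47–14:37 = 8 h 50 min → rounds to 8 h 45 min
Sun: 11:04–20:15 = 9 h 11 min → rounds to 9 h 15 min
Total credited: 29 h 15 min.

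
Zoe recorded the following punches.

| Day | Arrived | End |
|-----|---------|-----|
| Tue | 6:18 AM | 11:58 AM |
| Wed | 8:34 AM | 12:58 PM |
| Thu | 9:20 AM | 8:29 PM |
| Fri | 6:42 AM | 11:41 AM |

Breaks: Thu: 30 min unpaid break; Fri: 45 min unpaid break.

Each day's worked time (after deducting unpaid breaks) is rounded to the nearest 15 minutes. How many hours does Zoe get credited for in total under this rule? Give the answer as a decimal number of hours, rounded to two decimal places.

Tue: 6:18 AM–11:58 AM = 5 h 40 min → rounds to 5 h 45 min
Wed: 8:34 AM–12:58 PM = 4 h 24 min → rounds to 4 h 30 min
Thu: 9:20 AM–8:29 PM = 11 h 9 min − 30 min = 10 h 39 min → rounds to 10 h 45 min
Fri: 6:42 AM–11:41 AM = 4 h 59 min − 45 min = 4 h 14 min → rounds to 4 h 15 min
Total credited: 25 h 15 min.

25.25 hours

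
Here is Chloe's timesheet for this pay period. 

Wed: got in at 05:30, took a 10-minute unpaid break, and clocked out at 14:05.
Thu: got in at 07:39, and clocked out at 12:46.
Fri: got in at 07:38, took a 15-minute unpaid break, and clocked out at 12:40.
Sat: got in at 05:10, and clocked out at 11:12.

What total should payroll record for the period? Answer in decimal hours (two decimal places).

24.35 hours

Wed: 05:30–14:05 = 8 h 35 min; less 10 min break → 8 h 25 min
Thu: 07:39–12:46 = 5 h 7 min
Fri: 07:38–12:40 = 5 h 2 min; less 15 min break → 4 h 47 min
Sat: 05:10–11:12 = 6 h 2 min
Total: 8 h 25 min + 5 h 7 min + 4 h 47 min + 6 h 2 min = 24 h 21 min.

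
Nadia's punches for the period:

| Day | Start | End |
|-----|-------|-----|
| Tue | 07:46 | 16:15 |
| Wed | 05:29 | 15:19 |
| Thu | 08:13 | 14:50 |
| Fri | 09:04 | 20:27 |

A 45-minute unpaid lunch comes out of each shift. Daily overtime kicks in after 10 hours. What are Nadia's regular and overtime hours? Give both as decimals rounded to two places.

Regular 32.68 hours, overtime 0.63 hours

Tue: 07:46–16:15 = 8 h 29 min; less 45 min break → 7 h 44 min
Wed: 05:29–15:19 = 9 h 50 min; less 45 min break → 9 h 5 min
Thu: 08:13–14:50 = 6 h 37 min; less 45 min break → 5 h 52 min
Fri: 09:04–20:27 = 11 h 23 min; less 45 min break → 10 h 38 min
Tue reg 7 h 44 min / OT 0 h 0 min; Wed reg 9 h 5 min / OT 0 h 0 min; Thu reg 5 h 52 min / OT 0 h 0 min; Fri reg 10 h 0 min / OT 0 h 38 min.
Totals: regular 32 h 41 min, overtime 0 h 38 min.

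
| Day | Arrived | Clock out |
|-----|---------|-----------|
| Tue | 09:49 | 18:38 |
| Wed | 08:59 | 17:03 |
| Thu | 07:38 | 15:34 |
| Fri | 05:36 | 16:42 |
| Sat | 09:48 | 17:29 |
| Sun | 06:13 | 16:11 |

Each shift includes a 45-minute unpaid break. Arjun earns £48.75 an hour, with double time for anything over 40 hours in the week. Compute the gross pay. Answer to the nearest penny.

Tue: 09:49–18:38 = 8 h 49 min; less 45 min break → 8 h 4 min
Wed: 08:59–17:03 = 8 h 4 min; less 45 min break → 7 h 19 min
Thu: 07:38–15:34 = 7 h 56 min; less 45 min break → 7 h 11 min
Fri: 05:36–16:42 = 11 h 6 min; less 45 min break → 10 h 21 min
Sat: 09:48–17:29 = 7 h 41 min; less 45 min break → 6 h 56 min
Sun: 06:13–16:11 = 9 h 58 min; less 45 min break → 9 h 13 min
Total worked: 49 h 4 min = 2944 min.
Regular 40 h 0 min = 2400 min at £48.75/h; overtime 9 h 4 min = 544 min at £97.50/h.
Pay = (2400 × £48.75 + 544 × £97.50) ÷ 60 = £2834.00.

£2834.00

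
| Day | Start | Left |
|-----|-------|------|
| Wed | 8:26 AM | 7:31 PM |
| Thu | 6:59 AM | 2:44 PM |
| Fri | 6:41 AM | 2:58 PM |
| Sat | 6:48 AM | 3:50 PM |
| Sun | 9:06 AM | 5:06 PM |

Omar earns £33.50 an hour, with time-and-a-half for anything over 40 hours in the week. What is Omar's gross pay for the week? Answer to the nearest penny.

£1548.54

Wed: 8:26 AM–7:31 PM = 11 h 5 min
Thu: 6:59 AM–2:44 PM = 7 h 45 min
Fri: 6:41 AM–2:58 PM = 8 h 17 min
Sat: 6:48 AM–3:50 PM = 9 h 2 min
Sun: 9:06 AM–5:06 PM = 8 h 0 min
Total worked: 44 h 9 min = 2649 min.
Regular 40 h 0 min = 2400 min at £33.50/h; overtime 4 h 9 min = 249 min at £50.25/h.
Pay = (2400 × £33.50 + 249 × £50.25) ÷ 60 = £1548.54.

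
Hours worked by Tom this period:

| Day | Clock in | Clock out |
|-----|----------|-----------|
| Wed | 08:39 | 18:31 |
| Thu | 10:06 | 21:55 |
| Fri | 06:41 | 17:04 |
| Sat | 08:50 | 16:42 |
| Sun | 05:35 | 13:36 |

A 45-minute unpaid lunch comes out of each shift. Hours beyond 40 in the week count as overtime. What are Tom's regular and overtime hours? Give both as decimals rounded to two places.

Regular 40.00 hours, overtime 4.20 hours

Wed: 08:39–18:31 = 9 h 52 min; less 45 min break → 9 h 7 min
Thu: 10:06–21:55 = 11 h 49 min; less 45 min break → 11 h 4 min
Fri: 06:41–17:04 = 10 h 23 min; less 45 min break → 9 h 38 min
Sat: 08:50–16:42 = 7 h 52 min; less 45 min break → 7 h 7 min
Sun: 05:35–13:36 = 8 h 1 min; less 45 min break → 7 h 16 min
Total worked: 44 h 12 min = 44.20 h.
Threshold 40 h → overtime 4 h 12 min, regular 40 h 0 min.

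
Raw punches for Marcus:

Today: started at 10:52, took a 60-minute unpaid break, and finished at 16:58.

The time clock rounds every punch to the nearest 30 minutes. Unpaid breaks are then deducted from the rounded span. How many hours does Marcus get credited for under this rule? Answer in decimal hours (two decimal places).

5.00 hours

Today: in 10:52→11:00, out 16:58→17:00; 6 h 0 min − 60 min = 5 h 0 min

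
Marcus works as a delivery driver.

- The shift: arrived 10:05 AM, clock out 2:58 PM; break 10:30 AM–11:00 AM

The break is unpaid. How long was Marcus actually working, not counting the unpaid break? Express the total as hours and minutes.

4 h 23 min

The shift: 10:05 AM–2:58 PM = 4 h 53 min; less 30 min break → 4 h 23 min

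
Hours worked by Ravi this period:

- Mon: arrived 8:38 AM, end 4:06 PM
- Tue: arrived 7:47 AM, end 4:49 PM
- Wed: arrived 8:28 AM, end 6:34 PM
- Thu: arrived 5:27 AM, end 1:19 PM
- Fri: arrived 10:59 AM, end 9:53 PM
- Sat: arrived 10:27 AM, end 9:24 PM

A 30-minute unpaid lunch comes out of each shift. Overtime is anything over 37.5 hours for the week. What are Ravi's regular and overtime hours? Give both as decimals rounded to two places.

Regular 37.50 hours, overtime 15.82 hours

Mon: 8:38 AM–4:06 PM = 7 h 28 min; less 30 min break → 6 h 58 min
Tue: 7:47 AM–4:49 PM = 9 h 2 min; less 30 min break → 8 h 32 min
Wed: 8:28 AM–6:34 PM = 10 h 6 min; less 30 min break → 9 h 36 min
Thu: 5:27 AM–1:19 PM = 7 h 52 min; less 30 min break → 7 h 22 min
Fri: 10:59 AM–9:53 PM = 10 h 54 min; less 30 min break → 10 h 24 min
Sat: 10:27 AM–9:24 PM = 10 h 57 min; less 30 min break → 10 h 27 min
Total worked: 53 h 19 min = 53.32 h.
Threshold 37.5 h → overtime 15 h 49 min, regular 37 h 30 min.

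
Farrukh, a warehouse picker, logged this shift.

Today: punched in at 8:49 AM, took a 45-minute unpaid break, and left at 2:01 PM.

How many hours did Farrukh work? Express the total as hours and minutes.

Today: 8:49 AM–2:01 PM = 5 h 12 min; less 45 min break → 4 h 27 min

4 h 27 min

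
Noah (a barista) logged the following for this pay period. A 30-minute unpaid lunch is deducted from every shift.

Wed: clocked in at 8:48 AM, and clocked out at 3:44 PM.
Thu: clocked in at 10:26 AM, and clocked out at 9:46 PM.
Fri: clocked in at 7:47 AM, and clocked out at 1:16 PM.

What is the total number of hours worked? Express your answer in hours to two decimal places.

22.25 hours

Wed: 8:48 AM–3:44 PM = 6 h 56 min; less 30 min break → 6 h 26 min
Thu: 10:26 AM–9:46 PM = 11 h 20 min; less 30 min break → 10 h 50 min
Fri: 7:47 AM–1:16 PM = 5 h 29 min; less 30 min break → 4 h 59 min
Total: 6 h 26 min + 10 h 50 min + 4 h 59 min = 22 h 15 min.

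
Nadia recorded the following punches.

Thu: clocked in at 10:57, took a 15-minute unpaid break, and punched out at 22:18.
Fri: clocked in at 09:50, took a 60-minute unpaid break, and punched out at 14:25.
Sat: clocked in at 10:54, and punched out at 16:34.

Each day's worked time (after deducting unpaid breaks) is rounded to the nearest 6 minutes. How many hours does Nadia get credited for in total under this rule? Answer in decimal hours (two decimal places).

20.40 hours

Thu: 10:57–22:18 = 11 h 21 min − 15 min = 11 h 6 min → rounds to 11 h 6 min
Fri: 09:50–14:25 = 4 h 35 min − 60 min = 3 h 35 min → rounds to 3 h 36 min
Sat: 10:54–16:34 = 5 h 40 min → rounds to 5 h 42 min
Total credited: 20 h 24 min.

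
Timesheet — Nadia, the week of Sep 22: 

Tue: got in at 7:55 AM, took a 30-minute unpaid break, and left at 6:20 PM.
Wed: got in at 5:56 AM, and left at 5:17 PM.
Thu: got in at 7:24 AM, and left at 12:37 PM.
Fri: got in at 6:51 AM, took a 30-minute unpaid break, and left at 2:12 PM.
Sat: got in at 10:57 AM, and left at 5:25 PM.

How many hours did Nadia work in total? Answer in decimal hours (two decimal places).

Tue: 7:55 AM–6:20 PM = 10 h 25 min; less 30 min break → 9 h 55 min
Wed: 5:56 AM–5:17 PM = 11 h 21 min
Thu: 7:24 AM–12:37 PM = 5 h 13 min
Fri: 6:51 AM–2:12 PM = 7 h 21 min; less 30 min break → 6 h 51 min
Sat: 10:57 AM–5:25 PM = 6 h 28 min
Total: 9 h 55 min + 11 h 21 min + 5 h 13 min + 6 h 51 min + 6 h 28 min = 39 h 48 min.

39.80 hours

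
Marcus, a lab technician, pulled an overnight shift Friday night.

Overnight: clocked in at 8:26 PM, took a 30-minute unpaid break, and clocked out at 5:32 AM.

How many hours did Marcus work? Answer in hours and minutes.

Overnight: 8:26 PM → midnight = 3 h 34 min; midnight → 5:32 AM = 5 h 32 min; span 9 h 6 min; less 30 min break → 8 h 36 min

8 h 36 min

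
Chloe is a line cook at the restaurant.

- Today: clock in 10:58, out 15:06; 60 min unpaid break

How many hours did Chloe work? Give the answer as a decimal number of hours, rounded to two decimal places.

3.13 hours

Today: 10:58–15:06 = 4 h 8 min; less 60 min break → 3 h 8 min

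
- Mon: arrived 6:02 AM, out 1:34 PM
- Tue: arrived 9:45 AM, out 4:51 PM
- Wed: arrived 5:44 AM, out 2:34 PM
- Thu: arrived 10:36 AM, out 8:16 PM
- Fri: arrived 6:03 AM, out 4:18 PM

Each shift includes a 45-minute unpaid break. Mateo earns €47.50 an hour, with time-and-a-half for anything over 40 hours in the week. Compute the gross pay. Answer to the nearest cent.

Mon: 6:02 AM–1:34 PM = 7 h 32 min; less 45 min break → 6 h 47 min
Tue: 9:45 AM–4:51 PM = 7 h 6 min; less 45 min break → 6 h 21 min
Wed: 5:44 AM–2:34 PM = 8 h 50 min; less 45 min break → 8 h 5 min
Thu: 10:36 AM–8:16 PM = 9 h 40 min; less 45 min break → 8 h 55 min
Fri: 6:03 AM–4:18 PM = 10 h 15 min; less 45 min break → 9 h 30 min
Total worked: 39 h 38 min = 2378 min.
Regular 39 h 38 min = 2378 min at €47.50/h; overtime 0 h 0 min = 0 min at €71.25/h.
Pay = (2378 × €47.50 + 0 × €71.25) ÷ 60 = €1882.58.

€1882.58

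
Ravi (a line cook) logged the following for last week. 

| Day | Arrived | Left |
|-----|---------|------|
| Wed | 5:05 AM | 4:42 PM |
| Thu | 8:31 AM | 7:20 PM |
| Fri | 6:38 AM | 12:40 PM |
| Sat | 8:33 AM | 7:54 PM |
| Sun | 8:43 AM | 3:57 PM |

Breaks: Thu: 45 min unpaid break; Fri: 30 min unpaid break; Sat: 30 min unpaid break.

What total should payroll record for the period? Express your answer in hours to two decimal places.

Wed: 5:05 AM–4:42 PM = 11 h 37 min
Thu: 8:31 AM–7:20 PM = 10 h 49 min; less 45 min break → 10 h 4 min
Fri: 6:38 AM–12:40 PM = 6 h 2 min; less 30 min break → 5 h 32 min
Sat: 8:33 AM–7:54 PM = 11 h 21 min; less 30 min break → 10 h 51 min
Sun: 8:43 AM–3:57 PM = 7 h 14 min
Total: 11 h 37 min + 10 h 4 min + 5 h 32 min + 10 h 51 min + 7 h 14 min = 45 h 18 min.

45.30 hours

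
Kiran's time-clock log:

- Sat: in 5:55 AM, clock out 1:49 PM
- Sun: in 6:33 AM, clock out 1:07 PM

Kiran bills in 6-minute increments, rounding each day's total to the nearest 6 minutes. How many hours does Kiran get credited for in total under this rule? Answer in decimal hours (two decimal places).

Sat: 5:55 AM–1:49 PM = 7 h 54 min → rounds to 7 h 54 min
Sun: 6:33 AM–1:07 PM = 6 h 34 min → rounds to 6 h 36 min
Total credited: 14 h 30 min.

14.50 hours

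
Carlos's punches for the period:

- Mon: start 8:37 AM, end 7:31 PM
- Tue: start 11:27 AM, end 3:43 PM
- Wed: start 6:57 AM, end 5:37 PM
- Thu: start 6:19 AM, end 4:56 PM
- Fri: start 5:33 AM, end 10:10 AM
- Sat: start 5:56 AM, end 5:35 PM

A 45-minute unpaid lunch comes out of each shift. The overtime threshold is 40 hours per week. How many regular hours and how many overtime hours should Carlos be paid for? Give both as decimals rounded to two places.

Mon: 8:37 AM–7:31 PM = 10 h 54 min; less 45 min break → 10 h 9 min
Tue: 11:27 AM–3:43 PM = 4 h 16 min; less 45 min break → 3 h 31 min
Wed: 6:57 AM–5:37 PM = 10 h 40 min; less 45 min break → 9 h 55 min
Thu: 6:19 AM–4:56 PM = 10 h 37 min; less 45 min break → 9 h 52 min
Fri: 5:33 AM–10:10 AM = 4 h 37 min; less 45 min break → 3 h 52 min
Sat: 5:56 AM–5:35 PM = 11 h 39 min; less 45 min break → 10 h 54 min
Total worked: 48 h 13 min = 48.22 h.
Threshold 40 h → overtime 8 h 13 min, regular 40 h 0 min.

Regular 40.00 hours, overtime 8.22 hours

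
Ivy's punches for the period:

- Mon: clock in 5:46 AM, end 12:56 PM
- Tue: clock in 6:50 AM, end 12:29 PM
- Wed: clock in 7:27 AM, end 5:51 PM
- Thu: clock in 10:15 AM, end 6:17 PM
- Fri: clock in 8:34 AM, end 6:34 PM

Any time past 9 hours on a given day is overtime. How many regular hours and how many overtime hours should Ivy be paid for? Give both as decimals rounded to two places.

Mon: 5:46 AM–12:56 PM = 7 h 10 min
Tue: 6:50 AM–12:29 PM = 5 h 39 min
Wed: 7:27 AM–5:51 PM = 10 h 24 min
Thu: 10:15 AM–6:17 PM = 8 h 2 min
Fri: 8:34 AM–6:34 PM = 10 h 0 min
Mon reg 7 h 10 min / OT 0 h 0 min; Tue reg 5 h 39 min / OT 0 h 0 min; Wed reg 9 h 0 min / OT 1 h 24 min; Thu reg 8 h 2 min / OT 0 h 0 min; Fri reg 9 h 0 min / OT 1 h 0 min.
Totals: regular 38 h 51 min, overtime 2 h 24 min.

Regular 38.85 hours, overtime 2.40 hours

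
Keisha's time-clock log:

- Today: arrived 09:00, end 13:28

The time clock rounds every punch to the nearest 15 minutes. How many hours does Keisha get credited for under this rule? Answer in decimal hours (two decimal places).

Today: in 09:00→09:00, out 13:28→13:30; 4 h 30 min

4.50 hours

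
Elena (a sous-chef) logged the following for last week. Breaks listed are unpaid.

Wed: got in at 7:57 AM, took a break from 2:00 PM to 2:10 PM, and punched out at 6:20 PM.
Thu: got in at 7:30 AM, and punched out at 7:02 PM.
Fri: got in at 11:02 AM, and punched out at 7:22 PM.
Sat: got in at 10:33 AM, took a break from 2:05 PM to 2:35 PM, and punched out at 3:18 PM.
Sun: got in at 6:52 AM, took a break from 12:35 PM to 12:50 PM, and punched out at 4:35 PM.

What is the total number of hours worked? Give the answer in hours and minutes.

43 h 48 min

Wed: 7:57 AM–6:20 PM = 10 h 23 min; less 10 min break → 10 h 13 min
Thu: 7:30 AM–7:02 PM = 11 h 32 min
Fri: 11:02 AM–7:22 PM = 8 h 20 min
Sat: 10:33 AM–3:18 PM = 4 h 45 min; less 30 min break → 4 h 15 min
Sun: 6:52 AM–4:35 PM = 9 h 43 min; less 15 min break → 9 h 28 min
Total: 10 h 13 min + 11 h 32 min + 8 h 20 min + 4 h 15 min + 9 h 28 min = 43 h 48 min.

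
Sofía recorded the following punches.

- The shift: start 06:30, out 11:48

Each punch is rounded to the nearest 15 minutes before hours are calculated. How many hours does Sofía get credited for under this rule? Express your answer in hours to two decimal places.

The shift: in 06:30→06:30, out 11:48→11:45; 5 h 15 min

5.25 hours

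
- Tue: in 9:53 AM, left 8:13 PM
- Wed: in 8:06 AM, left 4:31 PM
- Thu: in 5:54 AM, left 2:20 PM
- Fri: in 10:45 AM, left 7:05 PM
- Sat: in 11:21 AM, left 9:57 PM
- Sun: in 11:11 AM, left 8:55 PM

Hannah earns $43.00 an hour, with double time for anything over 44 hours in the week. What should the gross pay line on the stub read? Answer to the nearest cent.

Tue: 9:53 AM–8:13 PM = 10 h 20 min
Wed: 8:06 AM–4:31 PM = 8 h 25 min
Thu: 5:54 AM–2:20 PM = 8 h 26 min
Fri: 10:45 AM–7:05 PM = 8 h 20 min
Sat: 11:21 AM–9:57 PM = 10 h 36 min
Sun: 11:11 AM–8:55 PM = 9 h 44 min
Total worked: 55 h 51 min = 3351 min.
Regular 44 h 0 min = 2640 min at $43.00/h; overtime 11 h 51 min = 711 min at $86.00/h.
Pay = (2640 × $43.00 + 711 × $86.00) ÷ 60 = $2911.10.

$2911.10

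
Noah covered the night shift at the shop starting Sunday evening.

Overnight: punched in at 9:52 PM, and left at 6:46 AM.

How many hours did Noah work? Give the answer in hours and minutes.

Overnight: 9:52 PM → midnight = 2 h 8 min; midnight → 6:46 AM = 6 h 46 min; span 8 h 54 min

8 h 54 min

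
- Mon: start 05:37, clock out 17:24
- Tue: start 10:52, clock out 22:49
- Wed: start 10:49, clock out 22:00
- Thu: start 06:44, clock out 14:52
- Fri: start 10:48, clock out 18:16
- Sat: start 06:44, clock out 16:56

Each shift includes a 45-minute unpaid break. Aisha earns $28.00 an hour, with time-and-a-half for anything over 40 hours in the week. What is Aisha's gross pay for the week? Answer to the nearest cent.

Mon: 05:37–17:24 = 11 h 47 min; less 45 min break → 11 h 2 min
Tue: 10:52–22:49 = 11 h 57 min; less 45 min break → 11 h 12 min
Wed: 10:49–22:00 = 11 h 11 min; less 45 min break → 10 h 26 min
Thu: 06:44–14:52 = 8 h 8 min; less 45 min break → 7 h 23 min
Fri: 10:48–18:16 = 7 h 28 min; less 45 min break → 6 h 43 min
Sat: 06:44–16:56 = 10 h 12 min; less 45 min break → 9 h 27 min
Total worked: 56 h 13 min = 3373 min.
Regular 40 h 0 min = 2400 min at $28.00/h; overtime 16 h 13 min = 973 min at $42.00/h.
Pay = (2400 × $28.00 + 973 × $42.00) ÷ 60 = $1801.10.

$1801.10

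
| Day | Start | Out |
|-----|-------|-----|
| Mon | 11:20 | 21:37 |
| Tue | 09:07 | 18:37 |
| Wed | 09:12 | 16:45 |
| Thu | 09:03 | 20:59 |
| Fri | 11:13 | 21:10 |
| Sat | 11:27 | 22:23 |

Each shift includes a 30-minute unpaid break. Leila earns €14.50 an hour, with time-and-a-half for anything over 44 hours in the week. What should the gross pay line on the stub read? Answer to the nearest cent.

€924.01

Mon: 11:20–21:37 = 10 h 17 min; less 30 min break → 9 h 47 min
Tue: 09:07–18:37 = 9 h 30 min; less 30 min break → 9 h 0 min
Wed: 09:12–16:45 = 7 h 33 min; less 30 min break → 7 h 3 min
Thu: 09:03–20:59 = 11 h 56 min; less 30 min break → 11 h 26 min
Fri: 11:13–21:10 = 9 h 57 min; less 30 min break → 9 h 27 min
Sat: 11:27–22:23 = 10 h 56 min; less 30 min break → 10 h 26 min
Total worked: 57 h 9 min = 3429 min.
Regular 44 h 0 min = 2640 min at €14.50/h; overtime 13 h 9 min = 789 min at €21.75/h.
Pay = (2640 × €14.50 + 789 × €21.75) ÷ 60 = €924.01.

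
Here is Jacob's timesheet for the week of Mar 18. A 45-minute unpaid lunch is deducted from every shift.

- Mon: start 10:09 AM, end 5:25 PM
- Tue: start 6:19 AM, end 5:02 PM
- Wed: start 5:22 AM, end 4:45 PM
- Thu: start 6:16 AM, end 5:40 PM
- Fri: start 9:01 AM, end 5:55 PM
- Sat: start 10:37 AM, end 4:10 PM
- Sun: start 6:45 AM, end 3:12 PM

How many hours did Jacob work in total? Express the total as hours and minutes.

58 h 25 min

Mon: 10:09 AM–5:25 PM = 7 h 16 min; less 45 min break → 6 h 31 min
Tue: 6:19 AM–5:02 PM = 10 h 43 min; less 45 min break → 9 h 58 min
Wed: 5:22 AM–4:45 PM = 11 h 23 min; less 45 min break → 10 h 38 min
Thu: 6:16 AM–5:40 PM = 11 h 24 min; less 45 min break → 10 h 39 min
Fri: 9:01 AM–5:55 PM = 8 h 54 min; less 45 min break → 8 h 9 min
Sat: 10:37 AM–4:10 PM = 5 h 33 min; less 45 min break → 4 h 48 min
Sun: 6:45 AM–3:12 PM = 8 h 27 min; less 45 min break → 7 h 42 min
Total: 6 h 31 min + 9 h 58 min + 10 h 38 min + 10 h 39 min + 8 h 9 min + 4 h 48 min + 7 h 42 min = 58 h 25 min.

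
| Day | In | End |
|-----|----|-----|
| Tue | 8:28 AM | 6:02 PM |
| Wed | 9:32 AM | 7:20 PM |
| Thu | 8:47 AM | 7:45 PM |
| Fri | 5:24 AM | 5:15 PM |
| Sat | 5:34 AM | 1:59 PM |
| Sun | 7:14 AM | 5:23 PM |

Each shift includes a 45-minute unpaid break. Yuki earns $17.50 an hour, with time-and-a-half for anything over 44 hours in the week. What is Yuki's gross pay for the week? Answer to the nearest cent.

Tue: 8:28 AM–6:02 PM = 9 h 34 min; less 45 min break → 8 h 49 min
Wed: 9:32 AM–7:20 PM = 9 h 48 min; less 45 min break → 9 h 3 min
Thu: 8:47 AM–7:45 PM = 10 h 58 min; less 45 min break → 10 h 13 min
Fri: 5:24 AM–5:15 PM = 11 h 51 min; less 45 min break → 11 h 6 min
Sat: 5:34 AM–1:59 PM = 8 h 25 min; less 45 min break → 7 h 40 min
Sun: 7:14 AM–5:23 PM = 10 h 9 min; less 45 min break → 9 h 24 min
Total worked: 56 h 15 min = 3375 min.
Regular 44 h 0 min = 2640 min at $17.50/h; overtime 12 h 15 min = 735 min at $26.25/h.
Pay = (2640 × $17.50 + 735 × $26.25) ÷ 60 = $1091.56.

$1091.56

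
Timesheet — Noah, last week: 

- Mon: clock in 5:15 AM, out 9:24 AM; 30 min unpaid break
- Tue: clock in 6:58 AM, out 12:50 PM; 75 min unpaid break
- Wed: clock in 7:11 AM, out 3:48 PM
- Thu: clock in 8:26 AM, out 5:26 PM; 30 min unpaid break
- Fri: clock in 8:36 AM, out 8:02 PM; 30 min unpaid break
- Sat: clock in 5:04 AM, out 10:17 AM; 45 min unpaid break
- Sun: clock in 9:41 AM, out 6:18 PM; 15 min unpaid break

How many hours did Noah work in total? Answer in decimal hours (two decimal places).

Mon: 5:15 AM–9:24 AM = 4 h 9 min; less 30 min break → 3 h 39 min
Tue: 6:58 AM–12:50 PM = 5 h 52 min; less 75 min break → 4 h 37 min
Wed: 7:11 AM–3:48 PM = 8 h 37 min
Thu: 8:26 AM–5:26 PM = 9 h 0 min; less 30 min break → 8 h 30 min
Fri: 8:36 AM–8:02 PM = 11 h 26 min; less 30 min break → 10 h 56 min
Sat: 5:04 AM–10:17 AM = 5 h 13 min; less 45 min break → 4 h 28 min
Sun: 9:41 AM–6:18 PM = 8 h 37 min; less 15 min break → 8 h 22 min
Total: 3 h 39 min + 4 h 37 min + 8 h 37 min + 8 h 30 min + 10 h 56 min + 4 h 28 min + 8 h 22 min = 49 h 9 min.

49.15 hours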